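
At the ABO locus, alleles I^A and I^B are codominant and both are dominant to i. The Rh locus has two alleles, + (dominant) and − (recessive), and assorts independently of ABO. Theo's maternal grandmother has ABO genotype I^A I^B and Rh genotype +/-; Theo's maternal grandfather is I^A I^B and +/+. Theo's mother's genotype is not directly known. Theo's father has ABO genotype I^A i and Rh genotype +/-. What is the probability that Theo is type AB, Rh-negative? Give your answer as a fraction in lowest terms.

1/32

Theo's mother's ABO genotype from I^A I^B × I^A I^B: 1/4 I^A I^A, 1/2 I^A I^B, 1/4 I^B I^B.
Crossing each possibility with the father I^A i and summing P(type AB): 1/4·0 + 1/2·1/4 + 1/4·1/2 = 1/4.
Similarly for Rh via the mother's Rh distribution: P(Rh-) = 1/8.
Independent loci: 1/4 × 1/8 = 1/32.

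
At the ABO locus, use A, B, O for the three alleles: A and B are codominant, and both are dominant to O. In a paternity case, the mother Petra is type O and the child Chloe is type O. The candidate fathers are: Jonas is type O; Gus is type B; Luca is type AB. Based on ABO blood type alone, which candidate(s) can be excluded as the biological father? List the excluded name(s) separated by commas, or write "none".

Luca

A candidate is excluded only if no genotype consistent with his phenotype could produce a type O child with a type O mother.
Luca (type AB): no genotype consistent with that phenotype can produce a type-O child with a type-O mother.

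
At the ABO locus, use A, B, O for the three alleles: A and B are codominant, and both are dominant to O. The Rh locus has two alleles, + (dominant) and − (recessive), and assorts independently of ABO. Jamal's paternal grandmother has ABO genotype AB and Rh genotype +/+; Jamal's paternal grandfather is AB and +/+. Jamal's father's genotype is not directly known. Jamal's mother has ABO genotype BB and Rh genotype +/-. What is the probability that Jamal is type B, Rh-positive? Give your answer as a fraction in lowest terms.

Jamal's father's ABO genotype from AB × AB: 1/4 AA, 1/2 AB, 1/4 BB.
Crossing each possibility with the mother BB and summing P(type B): 1/4·0 + 1/2·1/2 + 1/4·1 = 1/2.
Similarly for Rh via the father's Rh distribution: P(Rh+) = 1.
Independent loci: 1/2 × 1 = 1/2.

1/2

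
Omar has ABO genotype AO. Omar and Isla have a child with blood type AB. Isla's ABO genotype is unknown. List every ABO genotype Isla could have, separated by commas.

AB, BB, BO

For each candidate genotype of Isla, check whether crossing it with AO can produce every observed child phenotype.
  AA → possible child types {A} ✗
  AB → possible child types {A, B, AB} ✓
  AO → possible child types {O, A} ✗
  BB → possible child types {B, AB} ✓
  BO → possible child types {O, A, B, AB} ✓
  OO → possible child types {O, A} ✗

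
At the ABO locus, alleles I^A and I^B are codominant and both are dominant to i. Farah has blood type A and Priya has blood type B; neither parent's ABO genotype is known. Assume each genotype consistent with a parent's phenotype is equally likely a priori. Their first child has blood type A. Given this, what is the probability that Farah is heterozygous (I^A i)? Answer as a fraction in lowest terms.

Possible genotypes: Farah ∈ {I^A I^A, I^A i}; Priya ∈ {I^B I^B, I^B i}.
Weight each parental genotype pair by prior × P(type-A child):
  I^A I^A × I^B i: posterior weight 2/3.
  I^A i × I^B i: posterior weight 1/3.
Sum the posterior weight over pairs where Farah is I^A i: 1/3.

1/3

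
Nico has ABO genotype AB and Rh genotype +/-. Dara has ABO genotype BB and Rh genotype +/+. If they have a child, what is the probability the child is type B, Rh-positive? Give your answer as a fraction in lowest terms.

1/2

ABO cross AB × BB → offspring phenotypes: 1/2 B, 1/2 AB.
Rh cross +/- × +/+ → 1 Rh+.
Independent loci: P(type B, Rh-positive) = 1/2 × 1 = 1/2.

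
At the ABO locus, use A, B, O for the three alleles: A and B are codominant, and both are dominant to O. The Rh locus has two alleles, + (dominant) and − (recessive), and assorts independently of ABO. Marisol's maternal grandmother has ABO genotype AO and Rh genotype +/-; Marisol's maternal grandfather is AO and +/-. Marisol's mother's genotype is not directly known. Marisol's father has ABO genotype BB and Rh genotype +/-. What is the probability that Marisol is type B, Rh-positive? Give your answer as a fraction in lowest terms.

Marisol's mother's ABO genotype from AO × AO: 1/4 AA, 1/2 AO, 1/4 OO.
Crossing each possibility with the father BB and summing P(type B): 1/4·0 + 1/2·1/2 + 1/4·1 = 1/2.
Similarly for Rh via the mother's Rh distribution: P(Rh+) = 3/4.
Independent loci: 1/2 × 3/4 = 3/8.

3/8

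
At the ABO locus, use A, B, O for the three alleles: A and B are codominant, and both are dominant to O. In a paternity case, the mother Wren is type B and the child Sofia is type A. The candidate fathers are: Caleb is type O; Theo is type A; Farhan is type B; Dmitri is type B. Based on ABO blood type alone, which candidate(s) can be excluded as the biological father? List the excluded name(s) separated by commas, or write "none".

A candidate is excluded only if no genotype consistent with his phenotype could produce a type A child with a type B mother.
Caleb (type O): no genotype consistent with that phenotype can produce a type-A child with a type-B mother.
Farhan (type B): no genotype consistent with that phenotype can produce a type-A child with a type-B mother.
Dmitri (type B): no genotype consistent with that phenotype can produce a type-A child with a type-B mother.

Caleb, Farhan, Dmitri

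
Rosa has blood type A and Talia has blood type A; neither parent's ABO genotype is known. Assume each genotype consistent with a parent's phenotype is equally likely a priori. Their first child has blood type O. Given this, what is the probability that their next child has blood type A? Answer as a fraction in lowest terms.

3/4

Possible genotypes: Rosa ∈ {I^A I^A, I^A i}; Talia ∈ {I^A I^A, I^A i}.
Weight each parental genotype pair by prior × P(type-O child):
  I^A i × I^A i: posterior weight 1; P(next child type A) = 3/4.
Weighted sum = 3/4.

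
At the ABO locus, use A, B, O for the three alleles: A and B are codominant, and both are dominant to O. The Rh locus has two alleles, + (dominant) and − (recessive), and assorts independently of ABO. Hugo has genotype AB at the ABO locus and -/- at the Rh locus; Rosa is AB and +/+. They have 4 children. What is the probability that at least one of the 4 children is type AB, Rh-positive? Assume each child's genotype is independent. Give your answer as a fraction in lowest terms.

ABO cross AB × AB → 1/4 A, 1/4 B, 1/2 AB.
Rh cross -/- × +/+ → 1 Rh+; so P(type AB, Rh-positive) = 1/2 × 1 = 1/2 per child.
P(none) = (1/2)^4 = 1/16; P(at least one) = 1 − 1/16 = 15/16.

15/16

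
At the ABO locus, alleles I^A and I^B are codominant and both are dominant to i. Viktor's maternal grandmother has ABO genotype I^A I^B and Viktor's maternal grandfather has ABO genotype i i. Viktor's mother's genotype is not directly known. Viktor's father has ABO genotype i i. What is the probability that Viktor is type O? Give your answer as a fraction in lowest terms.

1/2

Viktor's mother's ABO genotype from I^A I^B × i i: 1/2 I^A i, 1/2 I^B i.
Crossing each possibility with the father i i and summing P(type O): 1/2·1/2 + 1/2·1/2 = 1/2.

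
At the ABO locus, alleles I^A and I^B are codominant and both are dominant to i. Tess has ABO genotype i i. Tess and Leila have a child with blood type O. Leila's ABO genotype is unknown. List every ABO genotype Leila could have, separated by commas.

For each candidate genotype of Leila, check whether crossing it with i i can produce every observed child phenotype.
  I^A I^A → possible child types {A} ✗
  I^A I^B → possible child types {A, B} ✗
  I^A i → possible child types {O, A} ✓
  I^B I^B → possible child types {B} ✗
  I^B i → possible child types {O, B} ✓
  i i → possible child types {O} ✓

I^A i, I^B i, i i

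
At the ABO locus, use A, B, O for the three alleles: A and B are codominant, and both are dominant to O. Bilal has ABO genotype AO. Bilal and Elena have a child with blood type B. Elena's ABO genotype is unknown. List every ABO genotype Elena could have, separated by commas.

For each candidate genotype of Elena, check whether crossing it with AO can produce every observed child phenotype.
  AA → possible child types {A} ✗
  AB → possible child types {A, B, AB} ✓
  AO → possible child types {O, A} ✗
  BB → possible child types {B, AB} ✓
  BO → possible child types {O, A, B, AB} ✓
  OO → possible child types {O, A} ✗

AB, BB, BO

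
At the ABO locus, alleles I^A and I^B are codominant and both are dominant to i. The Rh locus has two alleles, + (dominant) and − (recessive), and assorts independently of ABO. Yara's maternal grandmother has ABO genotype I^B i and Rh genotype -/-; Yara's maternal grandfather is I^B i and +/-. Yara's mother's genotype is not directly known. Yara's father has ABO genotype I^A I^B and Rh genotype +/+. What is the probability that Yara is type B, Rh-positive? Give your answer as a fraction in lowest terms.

Yara's mother's ABO genotype from I^B i × I^B i: 1/4 I^B I^B, 1/2 I^B i, 1/4 i i.
Crossing each possibility with the father I^A I^B and summing P(type B): 1/4·1/2 + 1/2·1/2 + 1/4·1/2 = 1/2.
Similarly for Rh via the mother's Rh distribution: P(Rh+) = 1.
Independent loci: 1/2 × 1 = 1/2.

1/2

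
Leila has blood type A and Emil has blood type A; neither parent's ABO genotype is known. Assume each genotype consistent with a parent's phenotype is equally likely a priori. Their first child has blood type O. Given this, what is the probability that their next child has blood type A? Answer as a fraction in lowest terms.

Possible genotypes: Leila ∈ {AA, AO}; Emil ∈ {AA, AO}.
Weight each parental genotype pair by prior × P(type-O child):
  AO × AO: posterior weight 1; P(next child type A) = 3/4.
Weighted sum = 3/4.

3/4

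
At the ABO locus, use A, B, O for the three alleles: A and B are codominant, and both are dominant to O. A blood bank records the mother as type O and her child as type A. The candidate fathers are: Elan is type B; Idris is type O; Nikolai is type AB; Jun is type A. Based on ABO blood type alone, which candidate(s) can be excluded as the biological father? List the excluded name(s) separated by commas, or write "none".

A candidate is excluded only if no genotype consistent with his phenotype could produce a type A child with a type O mother.
Elan (type B): no genotype consistent with that phenotype can produce a type-A child with a type-O mother.
Idris (type O): no genotype consistent with that phenotype can produce a type-A child with a type-O mother.

Elan, Idris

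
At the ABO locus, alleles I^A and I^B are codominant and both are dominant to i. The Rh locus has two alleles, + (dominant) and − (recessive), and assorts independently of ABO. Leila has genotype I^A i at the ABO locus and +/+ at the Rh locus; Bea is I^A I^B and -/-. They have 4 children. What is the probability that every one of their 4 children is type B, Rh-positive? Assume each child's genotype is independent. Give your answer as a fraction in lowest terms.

1/256

ABO cross I^A i × I^A I^B → 1/2 A, 1/4 B, 1/4 AB.
Rh cross +/+ × -/- → 1 Rh+; so P(type B, Rh-positive) = 1/4 × 1 = 1/4 per child.
All 4 independent: (1/4)^4 = 1/256.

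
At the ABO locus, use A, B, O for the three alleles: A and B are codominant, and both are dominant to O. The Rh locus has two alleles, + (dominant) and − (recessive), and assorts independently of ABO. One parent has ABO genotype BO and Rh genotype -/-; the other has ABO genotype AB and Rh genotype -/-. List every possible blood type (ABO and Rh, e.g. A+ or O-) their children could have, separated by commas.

A-, B-, AB-

Gametes from BO × AB give offspring ABO genotypes AB, AO, BB, BO, i.e. phenotypes A, B, AB.
Rh cross -/- × -/- → phenotypes Rh-.
Combining independently: A-, B-, AB-.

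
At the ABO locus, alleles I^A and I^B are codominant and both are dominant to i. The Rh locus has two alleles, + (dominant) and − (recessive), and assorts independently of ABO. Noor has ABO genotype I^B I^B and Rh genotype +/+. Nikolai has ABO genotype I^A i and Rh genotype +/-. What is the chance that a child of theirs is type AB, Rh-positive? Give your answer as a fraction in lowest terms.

1/2

ABO cross I^B I^B × I^A i → offspring phenotypes: 1/2 B, 1/2 AB.
Rh cross +/+ × +/- → 1 Rh+.
Independent loci: P(type AB, Rh-positive) = 1/2 × 1 = 1/2.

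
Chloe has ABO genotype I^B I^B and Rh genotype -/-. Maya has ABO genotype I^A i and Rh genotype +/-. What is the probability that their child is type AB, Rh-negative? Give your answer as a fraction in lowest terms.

1/4

ABO cross I^B I^B × I^A i → offspring phenotypes: 1/2 B, 1/2 AB.
Rh cross -/- × +/- → 1/2 Rh+, 1/2 Rh-.
Independent loci: P(type AB, Rh-negative) = 1/2 × 1/2 = 1/4.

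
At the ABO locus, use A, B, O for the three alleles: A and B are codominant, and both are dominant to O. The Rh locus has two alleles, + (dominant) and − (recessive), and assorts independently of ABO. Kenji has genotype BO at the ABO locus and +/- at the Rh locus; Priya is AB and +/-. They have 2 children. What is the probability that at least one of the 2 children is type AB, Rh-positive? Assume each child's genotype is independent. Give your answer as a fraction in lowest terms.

87/256

ABO cross BO × AB → 1/4 A, 1/2 B, 1/4 AB.
Rh cross +/- × +/- → 3/4 Rh+, 1/4 Rh-; so P(type AB, Rh-positive) = 1/4 × 3/4 = 3/16 per child.
P(none) = (13/16)^2 = 169/256; P(at least one) = 1 − 169/256 = 87/256.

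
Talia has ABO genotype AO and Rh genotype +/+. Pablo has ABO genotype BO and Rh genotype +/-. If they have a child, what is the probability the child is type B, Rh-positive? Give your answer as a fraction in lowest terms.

ABO cross AO × BO → offspring phenotypes: 1/4 O, 1/4 A, 1/4 B, 1/4 AB.
Rh cross +/+ × +/- → 1 Rh+.
Independent loci: P(type B, Rh-positive) = 1/4 × 1 = 1/4.

1/4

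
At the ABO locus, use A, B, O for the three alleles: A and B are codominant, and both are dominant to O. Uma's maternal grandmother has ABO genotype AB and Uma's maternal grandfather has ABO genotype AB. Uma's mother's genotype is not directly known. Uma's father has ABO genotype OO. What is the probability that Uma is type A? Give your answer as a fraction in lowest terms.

1/2

Uma's mother's ABO genotype from AB × AB: 1/4 AA, 1/2 AB, 1/4 BB.
Crossing each possibility with the father OO and summing P(type A): 1/4·1 + 1/2·1/2 + 1/4·0 = 1/2.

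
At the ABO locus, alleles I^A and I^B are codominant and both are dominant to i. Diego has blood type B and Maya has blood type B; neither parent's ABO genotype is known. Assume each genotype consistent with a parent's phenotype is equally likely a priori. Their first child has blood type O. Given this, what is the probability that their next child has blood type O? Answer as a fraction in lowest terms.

Possible genotypes: Diego ∈ {I^B I^B, I^B i}; Maya ∈ {I^B I^B, I^B i}.
Weight each parental genotype pair by prior × P(type-O child):
  I^B i × I^B i: posterior weight 1; P(next child type O) = 1/4.
Weighted sum = 1/4.

1/4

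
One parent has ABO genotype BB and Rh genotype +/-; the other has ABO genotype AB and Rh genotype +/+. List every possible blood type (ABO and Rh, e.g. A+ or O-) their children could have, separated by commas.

Gametes from BB × AB give offspring ABO genotypes AB, BB, i.e. phenotypes B, AB.
Rh cross +/- × +/+ → phenotypes Rh+.
Combining independently: B+, AB+.

B+, AB+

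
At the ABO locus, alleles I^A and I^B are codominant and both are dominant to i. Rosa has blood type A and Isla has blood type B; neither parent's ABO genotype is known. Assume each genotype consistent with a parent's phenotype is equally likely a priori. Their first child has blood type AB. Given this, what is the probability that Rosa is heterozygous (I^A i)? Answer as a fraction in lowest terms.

1/3

Possible genotypes: Rosa ∈ {I^A I^A, I^A i}; Isla ∈ {I^B I^B, I^B i}.
Weight each parental genotype pair by prior × P(type-AB child):
  I^A I^A × I^B I^B: posterior weight 4/9.
  I^A I^A × I^B i: posterior weight 2/9.
  I^A i × I^B I^B: posterior weight 2/9.
  I^A i × I^B i: posterior weight 1/9.
Sum the posterior weight over pairs where Rosa is I^A i: 1/3.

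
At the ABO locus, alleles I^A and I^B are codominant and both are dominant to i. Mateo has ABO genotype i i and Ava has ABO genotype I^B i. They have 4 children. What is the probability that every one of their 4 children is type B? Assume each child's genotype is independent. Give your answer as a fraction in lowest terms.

ABO cross i i × I^B i → 1/2 O, 1/2 B.
So P(type B) = 1/2 per child.
All 4 independent: (1/2)^4 = 1/16.

1/16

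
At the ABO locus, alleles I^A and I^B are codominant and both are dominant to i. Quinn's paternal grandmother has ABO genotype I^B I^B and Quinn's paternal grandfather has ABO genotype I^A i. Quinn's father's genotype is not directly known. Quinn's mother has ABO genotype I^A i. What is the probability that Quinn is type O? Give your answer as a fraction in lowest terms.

1/8

Quinn's father's ABO genotype from I^B I^B × I^A i: 1/2 I^A I^B, 1/2 I^B i.
Crossing each possibility with the mother I^A i and summing P(type O): 1/2·0 + 1/2·1/4 = 1/8.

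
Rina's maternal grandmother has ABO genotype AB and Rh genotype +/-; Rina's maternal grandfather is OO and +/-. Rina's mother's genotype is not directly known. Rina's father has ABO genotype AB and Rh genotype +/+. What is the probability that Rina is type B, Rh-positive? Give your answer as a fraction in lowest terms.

Rina's mother's ABO genotype from AB × OO: 1/2 AO, 1/2 BO.
Crossing each possibility with the father AB and summing P(type B): 1/2·1/4 + 1/2·1/2 = 3/8.
Similarly for Rh via the mother's Rh distribution: P(Rh+) = 1.
Independent loci: 3/8 × 1 = 3/8.

3/8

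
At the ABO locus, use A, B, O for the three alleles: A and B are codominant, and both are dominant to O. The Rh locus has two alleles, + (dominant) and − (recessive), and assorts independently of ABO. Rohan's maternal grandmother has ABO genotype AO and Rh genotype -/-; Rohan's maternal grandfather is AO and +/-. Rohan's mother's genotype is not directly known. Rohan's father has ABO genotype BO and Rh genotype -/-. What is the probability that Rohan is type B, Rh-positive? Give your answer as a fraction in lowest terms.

1/16

Rohan's mother's ABO genotype from AO × AO: 1/4 AA, 1/2 AO, 1/4 OO.
Crossing each possibility with the father BO and summing P(type B): 1/4·0 + 1/2·1/4 + 1/4·1/2 = 1/4.
Similarly for Rh via the mother's Rh distribution: P(Rh+) = 1/4.
Independent loci: 1/4 × 1/4 = 1/16.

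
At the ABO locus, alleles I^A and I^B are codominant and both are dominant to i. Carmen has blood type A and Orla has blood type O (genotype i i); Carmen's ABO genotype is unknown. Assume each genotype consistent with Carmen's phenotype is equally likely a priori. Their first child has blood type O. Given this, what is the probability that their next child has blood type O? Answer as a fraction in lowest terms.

Possible genotypes: Carmen ∈ {I^A I^A, I^A i}; Orla ∈ {i i}.
Weight each parental genotype pair by prior × P(type-O child):
  I^A i × i i: posterior weight 1; P(next child type O) = 1/2.
Weighted sum = 1/2.

1/2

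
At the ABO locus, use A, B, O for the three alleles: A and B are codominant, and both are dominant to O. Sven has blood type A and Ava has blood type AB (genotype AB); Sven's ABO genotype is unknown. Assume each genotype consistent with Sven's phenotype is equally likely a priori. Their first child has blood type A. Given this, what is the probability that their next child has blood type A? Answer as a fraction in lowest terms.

Possible genotypes: Sven ∈ {AA, AO}; Ava ∈ {AB}.
Weight each parental genotype pair by prior × P(type-A child):
  AA × AB: posterior weight 1/2; P(next child type A) = 1/2.
  AO × AB: posterior weight 1/2; P(next child type A) = 1/2.
Weighted sum = 1/2.

1/2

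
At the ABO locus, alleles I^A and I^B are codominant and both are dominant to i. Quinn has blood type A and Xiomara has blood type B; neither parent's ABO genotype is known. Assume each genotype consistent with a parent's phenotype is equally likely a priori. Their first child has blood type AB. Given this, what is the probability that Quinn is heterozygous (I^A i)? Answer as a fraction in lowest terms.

1/3

Possible genotypes: Quinn ∈ {I^A I^A, I^A i}; Xiomara ∈ {I^B I^B, I^B i}.
Weight each parental genotype pair by prior × P(type-AB child):
  I^A I^A × I^B I^B: posterior weight 4/9.
  I^A I^A × I^B i: posterior weight 2/9.
  I^A i × I^B I^B: posterior weight 2/9.
  I^A i × I^B i: posterior weight 1/9.
Sum the posterior weight over pairs where Quinn is I^A i: 1/3.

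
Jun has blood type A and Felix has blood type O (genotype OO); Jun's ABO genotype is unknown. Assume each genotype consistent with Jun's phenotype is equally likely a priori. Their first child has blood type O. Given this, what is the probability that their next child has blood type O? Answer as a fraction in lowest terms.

1/2

Possible genotypes: Jun ∈ {AA, AO}; Felix ∈ {OO}.
Weight each parental genotype pair by prior × P(type-O child):
  AO × OO: posterior weight 1; P(next child type O) = 1/2.
Weighted sum = 1/2.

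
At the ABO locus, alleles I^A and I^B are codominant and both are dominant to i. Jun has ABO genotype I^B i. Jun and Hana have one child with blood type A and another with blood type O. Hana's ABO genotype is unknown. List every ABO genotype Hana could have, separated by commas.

I^A i

For each candidate genotype of Hana, check whether crossing it with I^B i can produce every observed child phenotype.
  I^A I^A → possible child types {A, AB} ✗
  I^A I^B → possible child types {A, B, AB} ✗
  I^A i → possible child types {O, A, B, AB} ✓
  I^B I^B → possible child types {B} ✗
  I^B i → possible child types {O, B} ✗
  i i → possible child types {O, B} ✗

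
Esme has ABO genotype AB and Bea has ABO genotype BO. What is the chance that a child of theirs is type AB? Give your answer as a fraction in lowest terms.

1/4

ABO cross AB × BO → offspring phenotypes: 1/4 A, 1/2 B, 1/4 AB.
So P(type AB) = 1/4.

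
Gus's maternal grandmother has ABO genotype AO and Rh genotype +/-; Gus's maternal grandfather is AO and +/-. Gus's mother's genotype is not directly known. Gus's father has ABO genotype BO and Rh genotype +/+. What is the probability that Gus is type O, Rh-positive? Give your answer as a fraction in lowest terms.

Gus's mother's ABO genotype from AO × AO: 1/4 AA, 1/2 AO, 1/4 OO.
Crossing each possibility with the father BO and summing P(type O): 1/4·0 + 1/2·1/4 + 1/4·1/2 = 1/4.
Similarly for Rh via the mother's Rh distribution: P(Rh+) = 1.
Independent loci: 1/4 × 1 = 1/4.

1/4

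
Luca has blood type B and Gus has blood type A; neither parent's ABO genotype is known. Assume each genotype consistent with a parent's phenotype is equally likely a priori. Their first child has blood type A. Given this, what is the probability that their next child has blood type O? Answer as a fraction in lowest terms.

Possible genotypes: Luca ∈ {BB, BO}; Gus ∈ {AA, AO}.
Weight each parental genotype pair by prior × P(type-A child):
  BO × AA: posterior weight 2/3; P(next child type O) = 0.
  BO × AO: posterior weight 1/3; P(next child type O) = 1/4.
Weighted sum = 1/12.

1/12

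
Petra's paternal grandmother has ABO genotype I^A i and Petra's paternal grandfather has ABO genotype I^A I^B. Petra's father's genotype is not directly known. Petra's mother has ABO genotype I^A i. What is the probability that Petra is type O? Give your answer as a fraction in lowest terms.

Petra's father's ABO genotype from I^A i × I^A I^B: 1/4 I^A I^A, 1/4 I^A I^B, 1/4 I^A i, 1/4 I^B i.
Crossing each possibility with the mother I^A i and summing P(type O): 1/4·0 + 1/4·0 + 1/4·1/4 + 1/4·1/4 = 1/8.

1/8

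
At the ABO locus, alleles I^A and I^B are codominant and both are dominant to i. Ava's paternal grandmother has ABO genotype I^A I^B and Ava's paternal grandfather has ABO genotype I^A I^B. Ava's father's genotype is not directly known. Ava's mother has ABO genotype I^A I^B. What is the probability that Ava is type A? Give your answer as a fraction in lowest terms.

Ava's father's ABO genotype from I^A I^B × I^A I^B: 1/4 I^A I^A, 1/2 I^A I^B, 1/4 I^B I^B.
Crossing each possibility with the mother I^A I^B and summing P(type A): 1/4·1/2 + 1/2·1/4 + 1/4·0 = 1/4.

1/4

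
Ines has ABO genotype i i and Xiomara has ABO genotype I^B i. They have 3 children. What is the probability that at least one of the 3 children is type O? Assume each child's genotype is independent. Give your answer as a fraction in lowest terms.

ABO cross i i × I^B i → 1/2 O, 1/2 B.
So P(type O) = 1/2 per child.
P(none) = (1/2)^3 = 1/8; P(at least one) = 1 − 1/8 = 7/8.

7/8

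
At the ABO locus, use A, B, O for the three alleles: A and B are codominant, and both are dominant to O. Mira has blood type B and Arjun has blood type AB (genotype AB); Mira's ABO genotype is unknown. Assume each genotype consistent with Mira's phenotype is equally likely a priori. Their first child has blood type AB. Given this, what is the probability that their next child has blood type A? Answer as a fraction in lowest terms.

1/12

Possible genotypes: Mira ∈ {BB, BO}; Arjun ∈ {AB}.
Weight each parental genotype pair by prior × P(type-AB child):
  BB × AB: posterior weight 2/3; P(next child type A) = 0.
  BO × AB: posterior weight 1/3; P(next child type A) = 1/4.
Weighted sum = 1/12.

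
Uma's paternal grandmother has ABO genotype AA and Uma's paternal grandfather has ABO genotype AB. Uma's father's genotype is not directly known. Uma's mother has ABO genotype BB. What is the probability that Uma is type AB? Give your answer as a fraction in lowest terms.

Uma's father's ABO genotype from AA × AB: 1/2 AA, 1/2 AB.
Crossing each possibility with the mother BB and summing P(type AB): 1/2·1 + 1/2·1/2 = 3/4.

3/4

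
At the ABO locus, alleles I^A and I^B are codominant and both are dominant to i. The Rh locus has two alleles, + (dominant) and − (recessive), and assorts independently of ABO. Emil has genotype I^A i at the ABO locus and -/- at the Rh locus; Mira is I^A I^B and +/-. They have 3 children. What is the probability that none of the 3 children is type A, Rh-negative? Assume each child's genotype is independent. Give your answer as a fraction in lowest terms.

ABO cross I^A i × I^A I^B → 1/2 A, 1/4 B, 1/4 AB.
Rh cross -/- × +/- → 1/2 Rh+, 1/2 Rh-; so P(type A, Rh-negative) = 1/2 × 1/2 = 1/4 per child.
P(not type A, Rh-negative) = 3/4 for one child; (3/4)^3 = 27/64.

27/64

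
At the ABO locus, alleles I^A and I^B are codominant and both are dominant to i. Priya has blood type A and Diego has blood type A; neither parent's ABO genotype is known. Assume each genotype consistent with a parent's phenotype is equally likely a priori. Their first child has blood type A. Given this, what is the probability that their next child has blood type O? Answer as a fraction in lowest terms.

Possible genotypes: Priya ∈ {I^A I^A, I^A i}; Diego ∈ {I^A I^A, I^A i}.
Weight each parental genotype pair by prior × P(type-A child):
  I^A I^A × I^A I^A: posterior weight 4/15; P(next child type O) = 0.
  I^A I^A × I^A i: posterior weight 4/15; P(next child type O) = 0.
  I^A i × I^A I^A: posterior weight 4/15; P(next child type O) = 0.
  I^A i × I^A i: posterior weight 1/5; P(next child type O) = 1/4.
Weighted sum = 1/20.

1/20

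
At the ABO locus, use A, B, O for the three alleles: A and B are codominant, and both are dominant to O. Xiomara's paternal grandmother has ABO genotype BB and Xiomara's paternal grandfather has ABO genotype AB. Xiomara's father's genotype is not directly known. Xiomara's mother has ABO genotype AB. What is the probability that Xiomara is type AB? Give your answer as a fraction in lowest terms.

Xiomara's father's ABO genotype from BB × AB: 1/2 AB, 1/2 BB.
Crossing each possibility with the mother AB and summing P(type AB): 1/2·1/2 + 1/2·1/2 = 1/2.

1/2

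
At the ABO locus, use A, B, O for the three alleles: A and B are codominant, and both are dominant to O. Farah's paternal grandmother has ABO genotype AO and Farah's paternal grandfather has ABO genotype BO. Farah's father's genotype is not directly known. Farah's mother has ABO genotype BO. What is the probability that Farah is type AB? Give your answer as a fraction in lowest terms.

1/8

Farah's father's ABO genotype from AO × BO: 1/4 AB, 1/4 AO, 1/4 BO, 1/4 OO.
Crossing each possibility with the mother BO and summing P(type AB): 1/4·1/4 + 1/4·1/4 + 1/4·0 + 1/4·0 = 1/8.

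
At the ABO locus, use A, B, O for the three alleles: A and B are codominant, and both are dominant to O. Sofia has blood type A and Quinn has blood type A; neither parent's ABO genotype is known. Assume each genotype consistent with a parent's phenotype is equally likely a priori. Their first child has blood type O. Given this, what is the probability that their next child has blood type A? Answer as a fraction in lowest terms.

3/4

Possible genotypes: Sofia ∈ {AA, AO}; Quinn ∈ {AA, AO}.
Weight each parental genotype pair by prior × P(type-O child):
  AO × AO: posterior weight 1; P(next child type A) = 3/4.
Weighted sum = 3/4.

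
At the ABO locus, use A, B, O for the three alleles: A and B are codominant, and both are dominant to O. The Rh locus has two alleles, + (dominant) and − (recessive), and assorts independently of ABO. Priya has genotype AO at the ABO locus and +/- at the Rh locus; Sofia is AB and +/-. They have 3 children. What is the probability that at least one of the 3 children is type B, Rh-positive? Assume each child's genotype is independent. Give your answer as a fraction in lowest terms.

ABO cross AO × AB → 1/2 A, 1/4 B, 1/4 AB.
Rh cross +/- × +/- → 3/4 Rh+, 1/4 Rh-; so P(type B, Rh-positive) = 1/4 × 3/4 = 3/16 per child.
P(none) = (13/16)^3 = 2197/4096; P(at least one) = 1 − 2197/4096 = 1899/4096.

1899/4096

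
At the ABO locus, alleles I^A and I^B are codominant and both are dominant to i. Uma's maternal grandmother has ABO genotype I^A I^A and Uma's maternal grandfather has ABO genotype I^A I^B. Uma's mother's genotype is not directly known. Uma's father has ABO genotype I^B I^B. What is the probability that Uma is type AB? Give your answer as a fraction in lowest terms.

3/4

Uma's mother's ABO genotype from I^A I^A × I^A I^B: 1/2 I^A I^A, 1/2 I^A I^B.
Crossing each possibility with the father I^B I^B and summing P(type AB): 1/2·1 + 1/2·1/2 = 3/4.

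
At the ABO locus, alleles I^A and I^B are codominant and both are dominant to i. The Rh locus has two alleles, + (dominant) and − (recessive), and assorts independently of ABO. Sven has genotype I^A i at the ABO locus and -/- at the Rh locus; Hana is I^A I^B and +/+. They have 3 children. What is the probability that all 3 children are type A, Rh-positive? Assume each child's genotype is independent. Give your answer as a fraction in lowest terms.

ABO cross I^A i × I^A I^B → 1/2 A, 1/4 B, 1/4 AB.
Rh cross -/- × +/+ → 1 Rh+; so P(type A, Rh-positive) = 1/2 × 1 = 1/2 per child.
All 3 independent: (1/2)^3 = 1/8.

1/8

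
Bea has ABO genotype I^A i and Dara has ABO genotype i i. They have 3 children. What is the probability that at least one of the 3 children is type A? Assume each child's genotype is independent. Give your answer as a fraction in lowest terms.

7/8

ABO cross I^A i × i i → 1/2 O, 1/2 A.
So P(type A) = 1/2 per child.
P(none) = (1/2)^3 = 1/8; P(at least one) = 1 − 1/8 = 7/8.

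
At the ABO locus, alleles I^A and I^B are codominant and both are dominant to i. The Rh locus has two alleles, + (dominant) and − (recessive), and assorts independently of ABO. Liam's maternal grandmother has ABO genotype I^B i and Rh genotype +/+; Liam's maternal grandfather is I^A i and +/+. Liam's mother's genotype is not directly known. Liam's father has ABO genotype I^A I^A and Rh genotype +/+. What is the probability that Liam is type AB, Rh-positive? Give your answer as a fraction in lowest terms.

1/4

Liam's mother's ABO genotype from I^B i × I^A i: 1/4 I^A I^B, 1/4 I^A i, 1/4 I^B i, 1/4 i i.
Crossing each possibility with the father I^A I^A and summing P(type AB): 1/4·1/2 + 1/4·0 + 1/4·1/2 + 1/4·0 = 1/4.
Similarly for Rh via the mother's Rh distribution: P(Rh+) = 1.
Independent loci: 1/4 × 1 = 1/4.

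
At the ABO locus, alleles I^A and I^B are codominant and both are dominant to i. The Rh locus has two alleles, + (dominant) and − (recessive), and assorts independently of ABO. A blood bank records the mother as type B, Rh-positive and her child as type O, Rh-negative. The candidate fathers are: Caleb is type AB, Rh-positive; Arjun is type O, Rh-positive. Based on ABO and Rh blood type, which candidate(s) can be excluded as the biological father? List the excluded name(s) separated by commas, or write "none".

Caleb

A candidate is excluded only if no genotype consistent with his phenotype could produce a type O, Rh-negative child with a type B, Rh-positive mother.
Caleb (type AB, Rh+): no genotype consistent with that phenotype can produce a type-O Rh- child with a type-B mother.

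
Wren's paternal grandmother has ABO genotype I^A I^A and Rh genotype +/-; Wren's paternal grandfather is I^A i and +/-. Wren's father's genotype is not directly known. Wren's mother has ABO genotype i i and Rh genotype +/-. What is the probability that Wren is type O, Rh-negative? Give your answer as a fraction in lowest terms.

Wren's father's ABO genotype from I^A I^A × I^A i: 1/2 I^A I^A, 1/2 I^A i.
Crossing each possibility with the mother i i and summing P(type O): 1/2·0 + 1/2·1/2 = 1/4.
Similarly for Rh via the father's Rh distribution: P(Rh-) = 1/4.
Independent loci: 1/4 × 1/4 = 1/16.

1/16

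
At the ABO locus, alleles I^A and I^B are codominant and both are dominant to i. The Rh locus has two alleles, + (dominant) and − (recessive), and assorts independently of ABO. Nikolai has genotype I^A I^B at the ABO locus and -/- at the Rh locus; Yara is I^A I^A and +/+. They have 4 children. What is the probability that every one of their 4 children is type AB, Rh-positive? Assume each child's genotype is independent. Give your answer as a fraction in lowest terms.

ABO cross I^A I^B × I^A I^A → 1/2 A, 1/2 AB.
Rh cross -/- × +/+ → 1 Rh+; so P(type AB, Rh-positive) = 1/2 × 1 = 1/2 per child.
All 4 independent: (1/2)^4 = 1/16.

1/16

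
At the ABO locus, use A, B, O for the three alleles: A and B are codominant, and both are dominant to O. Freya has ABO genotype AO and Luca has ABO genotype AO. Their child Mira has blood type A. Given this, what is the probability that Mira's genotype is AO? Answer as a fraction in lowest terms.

Cross AO × AO → 1/4 AA, 1/2 AO, 1/4 OO.
Type-A genotypes among offspring: AA (1/4), AO (1/2); total 3/4.
P(AO | type A) = (1/2) / (3/4) = 2/3.

2/3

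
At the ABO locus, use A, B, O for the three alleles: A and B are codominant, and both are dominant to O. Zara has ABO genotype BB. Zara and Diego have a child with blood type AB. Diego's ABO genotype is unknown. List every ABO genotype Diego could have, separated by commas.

AA, AB, AO

For each candidate genotype of Diego, check whether crossing it with BB can produce every observed child phenotype.
  AA → possible child types {AB} ✓
  AB → possible child types {B, AB} ✓
  AO → possible child types {B, AB} ✓
  BB → possible child types {B} ✗
  BO → possible child types {B} ✗
  OO → possible child types {B} ✗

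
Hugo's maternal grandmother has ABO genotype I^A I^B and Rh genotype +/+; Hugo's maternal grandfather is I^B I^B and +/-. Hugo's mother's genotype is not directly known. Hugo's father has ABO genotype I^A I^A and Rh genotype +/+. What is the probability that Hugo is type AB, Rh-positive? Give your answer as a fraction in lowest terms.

3/4

Hugo's mother's ABO genotype from I^A I^B × I^B I^B: 1/2 I^A I^B, 1/2 I^B I^B.
Crossing each possibility with the father I^A I^A and summing P(type AB): 1/2·1/2 + 1/2·1 = 3/4.
Similarly for Rh via the mother's Rh distribution: P(Rh+) = 1.
Independent loci: 3/4 × 1 = 3/4.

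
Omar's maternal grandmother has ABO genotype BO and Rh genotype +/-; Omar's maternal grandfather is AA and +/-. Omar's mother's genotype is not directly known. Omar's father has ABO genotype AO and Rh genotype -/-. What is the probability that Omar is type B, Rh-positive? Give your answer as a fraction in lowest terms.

1/16

Omar's mother's ABO genotype from BO × AA: 1/2 AB, 1/2 AO.
Crossing each possibility with the father AO and summing P(type B): 1/2·1/4 + 1/2·0 = 1/8.
Similarly for Rh via the mother's Rh distribution: P(Rh+) = 1/2.
Independent loci: 1/8 × 1/2 = 1/16.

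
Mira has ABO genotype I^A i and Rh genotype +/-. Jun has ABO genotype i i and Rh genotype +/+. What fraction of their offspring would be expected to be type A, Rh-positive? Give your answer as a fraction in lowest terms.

ABO cross I^A i × i i → offspring phenotypes: 1/2 O, 1/2 A.
Rh cross +/- × +/+ → 1 Rh+.
Independent loci: P(type A, Rh-positive) = 1/2 × 1 = 1/2.

1/2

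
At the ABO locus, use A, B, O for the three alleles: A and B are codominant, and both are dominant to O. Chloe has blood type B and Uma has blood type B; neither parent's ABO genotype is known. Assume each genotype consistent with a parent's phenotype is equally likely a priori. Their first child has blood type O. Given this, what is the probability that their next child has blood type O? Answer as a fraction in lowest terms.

Possible genotypes: Chloe ∈ {BB, BO}; Uma ∈ {BB, BO}.
Weight each parental genotype pair by prior × P(type-O child):
  BO × BO: posterior weight 1; P(next child type O) = 1/4.
Weighted sum = 1/4.

1/4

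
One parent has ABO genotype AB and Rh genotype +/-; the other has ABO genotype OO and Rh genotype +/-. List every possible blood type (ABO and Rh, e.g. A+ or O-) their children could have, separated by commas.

A+, A-, B+, B-

Gametes from AB × OO give offspring ABO genotypes AO, BO, i.e. phenotypes A, B.
Rh cross +/- × +/- → phenotypes Rh+, Rh-.
Combining independently: A+, A-, B+, B-.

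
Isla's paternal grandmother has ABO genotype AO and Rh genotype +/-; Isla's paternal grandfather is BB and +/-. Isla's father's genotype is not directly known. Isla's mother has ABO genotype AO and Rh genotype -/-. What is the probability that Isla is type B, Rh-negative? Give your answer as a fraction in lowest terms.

Isla's father's ABO genotype from AO × BB: 1/2 AB, 1/2 BO.
Crossing each possibility with the mother AO and summing P(type B): 1/2·1/4 + 1/2·1/4 = 1/4.
Similarly for Rh via the father's Rh distribution: P(Rh-) = 1/2.
Independent loci: 1/4 × 1/2 = 1/8.

1/8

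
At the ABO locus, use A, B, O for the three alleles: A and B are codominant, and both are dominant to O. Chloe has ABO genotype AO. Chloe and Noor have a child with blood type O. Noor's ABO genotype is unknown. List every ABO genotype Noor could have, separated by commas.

AO, BO, OO

For each candidate genotype of Noor, check whether crossing it with AO can produce every observed child phenotype.
  AA → possible child types {A} ✗
  AB → possible child types {A, B, AB} ✗
  AO → possible child types {O, A} ✓
  BB → possible child types {B, AB} ✗
  BO → possible child types {O, A, B, AB} ✓
  OO → possible child types {O, A} ✓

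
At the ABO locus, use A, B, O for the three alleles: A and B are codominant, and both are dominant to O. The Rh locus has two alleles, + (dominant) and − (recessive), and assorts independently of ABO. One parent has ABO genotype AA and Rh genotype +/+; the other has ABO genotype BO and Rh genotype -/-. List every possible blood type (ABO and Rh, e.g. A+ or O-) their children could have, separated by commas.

A+, AB+

Gametes from AA × BO give offspring ABO genotypes AB, AO, i.e. phenotypes A, AB.
Rh cross +/+ × -/- → phenotypes Rh+.
Combining independently: A+, AB+.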